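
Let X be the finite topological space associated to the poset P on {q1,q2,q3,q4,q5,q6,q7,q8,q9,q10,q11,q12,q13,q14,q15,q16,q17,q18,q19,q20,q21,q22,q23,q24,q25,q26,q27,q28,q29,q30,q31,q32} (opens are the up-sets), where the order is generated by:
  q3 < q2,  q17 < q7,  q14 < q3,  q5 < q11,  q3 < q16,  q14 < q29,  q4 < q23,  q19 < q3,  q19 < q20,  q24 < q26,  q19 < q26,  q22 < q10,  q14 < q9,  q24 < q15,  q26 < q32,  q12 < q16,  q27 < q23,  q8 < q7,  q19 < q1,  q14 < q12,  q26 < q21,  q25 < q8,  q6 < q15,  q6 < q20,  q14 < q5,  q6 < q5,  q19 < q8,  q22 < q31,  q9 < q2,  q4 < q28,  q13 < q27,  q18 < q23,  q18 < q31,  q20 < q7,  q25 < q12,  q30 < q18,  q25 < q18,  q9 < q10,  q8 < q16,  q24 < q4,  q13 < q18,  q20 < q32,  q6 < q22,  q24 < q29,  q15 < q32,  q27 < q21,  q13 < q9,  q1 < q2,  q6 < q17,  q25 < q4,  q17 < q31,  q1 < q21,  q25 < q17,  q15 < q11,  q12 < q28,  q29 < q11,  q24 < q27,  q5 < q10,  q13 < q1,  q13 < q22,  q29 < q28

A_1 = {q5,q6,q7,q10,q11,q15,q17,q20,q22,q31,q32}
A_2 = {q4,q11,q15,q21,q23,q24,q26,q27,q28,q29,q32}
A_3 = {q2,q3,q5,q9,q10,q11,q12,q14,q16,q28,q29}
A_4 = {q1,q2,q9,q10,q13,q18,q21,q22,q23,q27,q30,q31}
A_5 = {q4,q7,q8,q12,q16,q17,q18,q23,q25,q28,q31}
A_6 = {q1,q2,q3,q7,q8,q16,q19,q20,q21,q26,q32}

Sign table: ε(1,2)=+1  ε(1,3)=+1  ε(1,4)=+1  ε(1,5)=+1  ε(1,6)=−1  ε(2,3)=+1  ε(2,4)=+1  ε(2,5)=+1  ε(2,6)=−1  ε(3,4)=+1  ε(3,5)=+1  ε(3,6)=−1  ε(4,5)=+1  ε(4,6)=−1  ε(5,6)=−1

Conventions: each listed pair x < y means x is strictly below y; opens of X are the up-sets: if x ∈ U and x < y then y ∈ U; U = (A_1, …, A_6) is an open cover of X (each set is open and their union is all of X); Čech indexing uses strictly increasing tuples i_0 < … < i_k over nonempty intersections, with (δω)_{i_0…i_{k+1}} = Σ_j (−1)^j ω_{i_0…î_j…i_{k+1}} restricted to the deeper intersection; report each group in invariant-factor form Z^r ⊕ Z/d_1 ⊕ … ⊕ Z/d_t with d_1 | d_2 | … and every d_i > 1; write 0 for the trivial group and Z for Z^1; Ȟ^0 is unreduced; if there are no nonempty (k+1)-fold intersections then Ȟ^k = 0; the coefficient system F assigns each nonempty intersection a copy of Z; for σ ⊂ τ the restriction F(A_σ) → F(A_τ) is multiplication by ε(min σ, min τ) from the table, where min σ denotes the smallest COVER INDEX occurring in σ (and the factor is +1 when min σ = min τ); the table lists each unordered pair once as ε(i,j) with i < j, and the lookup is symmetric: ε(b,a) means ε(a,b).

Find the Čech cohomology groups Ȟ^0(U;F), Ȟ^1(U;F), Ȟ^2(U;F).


nerve of the cover:
  A12={q11,q15,q32} A13={q5,q10,q11} A14={q10,q22,q31} A15={q7,q17,q31} A16={q7,q20,q32} A23={q11,q28,q29} A24={q21,q23,q27} A25={q4,q23,q28} A26={q21,q26,q32} A34={q2,q9,q10} A35={q12,q16,q28} A36={q2,q3,q16} A45={q18,q23,q31} A46={q1,q2,q21} A56={q7,q8,q16}
  A123={q11} A126={q32} A134={q10} A145={q31} A156={q7} A235={q28} A245={q23} A246={q21} A346={q2} A356={q16}
C dims 6,15,10; δ0: rk 5, SNF 1^5; δ1: rk 10, SNF 1^9·2
Ȟ^0 = (6 − 5) − 0 = 1, so Ȟ^0 ≅ Z
Ȟ^1 = (15 − 10) − 5 = 0, so Ȟ^1 ≅ 0
Ȟ^2 = (10 − 0) − 10 = 0 plus torsion [2], so Ȟ^2 ≅ Z/2

Ȟ^0 ≅ Z, Ȟ^1 ≅ 0, Ȟ^2 ≅ Z/2


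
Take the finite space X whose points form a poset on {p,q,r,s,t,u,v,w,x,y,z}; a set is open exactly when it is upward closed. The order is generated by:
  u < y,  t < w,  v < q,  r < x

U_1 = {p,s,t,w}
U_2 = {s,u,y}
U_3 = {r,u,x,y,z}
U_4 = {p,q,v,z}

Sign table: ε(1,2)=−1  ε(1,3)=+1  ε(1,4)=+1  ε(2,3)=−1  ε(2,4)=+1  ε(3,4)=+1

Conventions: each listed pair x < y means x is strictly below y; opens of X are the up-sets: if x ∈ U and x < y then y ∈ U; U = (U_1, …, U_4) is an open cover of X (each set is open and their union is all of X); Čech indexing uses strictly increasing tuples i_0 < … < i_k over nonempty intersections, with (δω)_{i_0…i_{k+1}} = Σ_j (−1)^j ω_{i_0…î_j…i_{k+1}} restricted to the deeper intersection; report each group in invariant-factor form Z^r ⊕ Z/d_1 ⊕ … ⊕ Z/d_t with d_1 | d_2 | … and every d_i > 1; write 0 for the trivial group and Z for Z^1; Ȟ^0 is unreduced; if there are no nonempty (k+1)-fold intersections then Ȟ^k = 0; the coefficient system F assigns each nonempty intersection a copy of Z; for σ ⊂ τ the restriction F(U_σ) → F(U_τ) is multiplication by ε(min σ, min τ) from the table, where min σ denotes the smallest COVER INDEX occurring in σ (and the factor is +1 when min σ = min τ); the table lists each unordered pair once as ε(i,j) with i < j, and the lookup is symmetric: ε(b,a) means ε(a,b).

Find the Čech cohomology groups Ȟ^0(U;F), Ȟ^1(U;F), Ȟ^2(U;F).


Ȟ^0(U;F) ≅ Z, Ȟ^1(U;F) ≅ Z, Ȟ^2(U;F) ≅ 0

nerve simplices:
  U12={s} U14={p} U23={u,y} U34={z}
C dims 4,4; δ0: rk 3, SNF 1^3
degree 0: 4−3−0 = 1 → Ȟ^0 ≅ Z
degree 1: 4−0−3 = 1 → Ȟ^1 ≅ Z
degree 2: 0−0−0 = 0 → Ȟ^2 ≅ 0


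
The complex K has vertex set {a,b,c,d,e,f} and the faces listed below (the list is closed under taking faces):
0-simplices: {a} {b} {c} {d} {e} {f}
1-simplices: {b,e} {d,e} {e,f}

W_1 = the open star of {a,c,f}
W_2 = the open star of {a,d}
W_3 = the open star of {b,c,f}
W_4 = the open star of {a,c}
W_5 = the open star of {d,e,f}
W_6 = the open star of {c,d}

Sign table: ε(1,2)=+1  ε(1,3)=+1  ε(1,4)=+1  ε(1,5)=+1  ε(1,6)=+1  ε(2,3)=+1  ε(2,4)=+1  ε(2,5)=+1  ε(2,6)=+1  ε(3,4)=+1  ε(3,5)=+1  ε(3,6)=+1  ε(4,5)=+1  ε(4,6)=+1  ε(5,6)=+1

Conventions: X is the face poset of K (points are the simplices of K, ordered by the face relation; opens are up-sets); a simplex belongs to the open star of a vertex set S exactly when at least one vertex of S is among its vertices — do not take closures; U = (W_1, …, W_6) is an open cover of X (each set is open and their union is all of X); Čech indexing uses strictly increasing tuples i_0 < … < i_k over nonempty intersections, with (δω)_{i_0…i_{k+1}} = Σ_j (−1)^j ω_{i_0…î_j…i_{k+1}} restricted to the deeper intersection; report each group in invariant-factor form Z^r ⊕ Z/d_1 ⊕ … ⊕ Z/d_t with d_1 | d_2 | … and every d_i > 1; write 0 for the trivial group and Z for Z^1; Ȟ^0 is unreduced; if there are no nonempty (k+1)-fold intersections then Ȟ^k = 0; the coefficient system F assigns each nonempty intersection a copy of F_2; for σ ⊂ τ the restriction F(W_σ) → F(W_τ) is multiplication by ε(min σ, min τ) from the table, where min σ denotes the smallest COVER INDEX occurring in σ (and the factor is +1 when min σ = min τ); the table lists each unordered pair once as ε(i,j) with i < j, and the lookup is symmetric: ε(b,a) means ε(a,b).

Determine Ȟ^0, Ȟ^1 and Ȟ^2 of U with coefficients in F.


nonempty intersections:
  W1={{a},{c},{f},{e,f}} W2={{a},{d},{d,e}} W3={{b},{c},{f},{b,e},{e,f}} W4={{a},{c}} W5={{d},{e},{f},{b,e},{d,e},{e,f}} W6={{c},{d},{d,e}}
  W12={{a}} W13={{c},{f},{e,f}} W14={{a},{c}} W15={{f},{e,f}} W16={{c}} W24={{a}} W25={{d},{d,e}} W26={{d},{d,e}} W34={{c}} W35={{f},{b,e},{e,f}} W36={{c}} W46={{c}} W56={{d},{d,e}}
  W124={{a}} W134={{c}} W135={{f},{e,f}} W136={{c}} W146={{c}} W256={{d},{d,e}} W346={{c}}
  W1346={{c}}
C dims 6,13,7,1; δ0: rk_F2 5; δ1: rk_F2 6; δ2: rk_F2 1
Ȟ^0: (6−5)−0=1 ⇒ Z/2
Ȟ^1: (13−6)−5=2 ⇒ Z/2 ⊕ Z/2
Ȟ^2: (7−1)−6=0 ⇒ 0

Ȟ^0 ≅ Z/2, Ȟ^1 ≅ Z/2 ⊕ Z/2, Ȟ^2 ≅ 0


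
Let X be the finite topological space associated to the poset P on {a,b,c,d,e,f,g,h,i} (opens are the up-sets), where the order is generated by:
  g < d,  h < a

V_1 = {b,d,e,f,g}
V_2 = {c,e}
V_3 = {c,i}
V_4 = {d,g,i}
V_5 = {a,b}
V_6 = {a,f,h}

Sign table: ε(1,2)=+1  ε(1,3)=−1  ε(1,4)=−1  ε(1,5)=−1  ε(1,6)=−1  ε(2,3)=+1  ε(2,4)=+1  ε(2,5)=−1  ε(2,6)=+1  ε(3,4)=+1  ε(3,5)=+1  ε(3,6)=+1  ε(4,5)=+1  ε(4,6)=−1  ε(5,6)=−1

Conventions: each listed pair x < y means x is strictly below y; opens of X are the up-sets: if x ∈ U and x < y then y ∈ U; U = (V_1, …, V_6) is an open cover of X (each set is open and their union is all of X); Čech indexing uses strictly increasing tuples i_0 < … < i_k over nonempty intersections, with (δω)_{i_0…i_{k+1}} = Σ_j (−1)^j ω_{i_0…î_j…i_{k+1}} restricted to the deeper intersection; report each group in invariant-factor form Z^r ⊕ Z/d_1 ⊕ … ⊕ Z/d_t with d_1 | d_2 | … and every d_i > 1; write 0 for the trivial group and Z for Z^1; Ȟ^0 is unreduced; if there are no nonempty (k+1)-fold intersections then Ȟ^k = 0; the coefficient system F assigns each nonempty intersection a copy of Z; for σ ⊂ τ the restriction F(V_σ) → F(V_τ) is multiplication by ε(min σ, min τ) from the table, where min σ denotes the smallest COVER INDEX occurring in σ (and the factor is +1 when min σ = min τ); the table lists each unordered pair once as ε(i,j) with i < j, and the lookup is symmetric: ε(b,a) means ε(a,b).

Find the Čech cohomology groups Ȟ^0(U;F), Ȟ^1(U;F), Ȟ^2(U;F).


intersection data:
  V12={e} V14={d,g} V15={b} V16={f} V23={c} V34={i} V56={a}
C dims 6,7; δ0: rk 6, SNF 1^5·2
Ȟ^0 = (6 − 6) − 0 = 0, so Ȟ^0 ≅ 0
Ȟ^1 = (7 − 0) − 6 = 1 plus torsion [2], so Ȟ^1 ≅ Z ⊕ Z/2
Ȟ^2 = (0 − 0) − 0 = 0, so Ȟ^2 ≅ 0

Ȟ^0 = 0, Ȟ^1 = Z ⊕ Z/2 and Ȟ^2 = 0


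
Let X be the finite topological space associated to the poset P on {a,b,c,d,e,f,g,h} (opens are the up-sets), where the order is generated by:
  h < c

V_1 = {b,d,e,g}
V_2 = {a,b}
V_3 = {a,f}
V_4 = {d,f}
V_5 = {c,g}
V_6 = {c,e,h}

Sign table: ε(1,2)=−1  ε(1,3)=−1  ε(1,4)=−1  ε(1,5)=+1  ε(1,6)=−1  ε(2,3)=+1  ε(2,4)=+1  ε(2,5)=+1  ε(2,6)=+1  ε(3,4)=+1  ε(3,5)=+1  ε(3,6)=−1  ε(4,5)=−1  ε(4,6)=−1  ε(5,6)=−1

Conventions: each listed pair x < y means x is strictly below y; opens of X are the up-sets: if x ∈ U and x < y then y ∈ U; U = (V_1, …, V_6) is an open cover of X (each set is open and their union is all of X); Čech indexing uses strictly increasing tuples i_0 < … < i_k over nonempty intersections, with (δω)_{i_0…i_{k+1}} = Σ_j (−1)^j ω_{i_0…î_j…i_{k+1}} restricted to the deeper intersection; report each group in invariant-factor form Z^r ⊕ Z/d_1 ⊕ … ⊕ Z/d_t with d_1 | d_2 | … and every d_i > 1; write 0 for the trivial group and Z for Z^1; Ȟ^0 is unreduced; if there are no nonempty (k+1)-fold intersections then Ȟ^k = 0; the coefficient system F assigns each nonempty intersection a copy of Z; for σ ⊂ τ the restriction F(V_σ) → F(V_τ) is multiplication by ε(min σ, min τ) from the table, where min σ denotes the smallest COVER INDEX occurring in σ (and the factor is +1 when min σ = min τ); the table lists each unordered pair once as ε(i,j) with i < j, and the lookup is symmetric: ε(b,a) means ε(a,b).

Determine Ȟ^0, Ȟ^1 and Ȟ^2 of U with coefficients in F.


Ȟ^0 = Z, Ȟ^1 = Z^2, Ȟ^2 = 0

nonempty overlaps:
  V12={b} V14={d} V15={g} V16={e} V23={a} V34={f} V56={c}
C dims 6,7; δ0: rk 5, SNF 1^5
degree 0: 6−5−0 = 1 → Ȟ^0 ≅ Z
degree 1: 7−0−5 = 2 → Ȟ^1 ≅ Z^2
degree 2: 0−0−0 = 0 → Ȟ^2 ≅ 0


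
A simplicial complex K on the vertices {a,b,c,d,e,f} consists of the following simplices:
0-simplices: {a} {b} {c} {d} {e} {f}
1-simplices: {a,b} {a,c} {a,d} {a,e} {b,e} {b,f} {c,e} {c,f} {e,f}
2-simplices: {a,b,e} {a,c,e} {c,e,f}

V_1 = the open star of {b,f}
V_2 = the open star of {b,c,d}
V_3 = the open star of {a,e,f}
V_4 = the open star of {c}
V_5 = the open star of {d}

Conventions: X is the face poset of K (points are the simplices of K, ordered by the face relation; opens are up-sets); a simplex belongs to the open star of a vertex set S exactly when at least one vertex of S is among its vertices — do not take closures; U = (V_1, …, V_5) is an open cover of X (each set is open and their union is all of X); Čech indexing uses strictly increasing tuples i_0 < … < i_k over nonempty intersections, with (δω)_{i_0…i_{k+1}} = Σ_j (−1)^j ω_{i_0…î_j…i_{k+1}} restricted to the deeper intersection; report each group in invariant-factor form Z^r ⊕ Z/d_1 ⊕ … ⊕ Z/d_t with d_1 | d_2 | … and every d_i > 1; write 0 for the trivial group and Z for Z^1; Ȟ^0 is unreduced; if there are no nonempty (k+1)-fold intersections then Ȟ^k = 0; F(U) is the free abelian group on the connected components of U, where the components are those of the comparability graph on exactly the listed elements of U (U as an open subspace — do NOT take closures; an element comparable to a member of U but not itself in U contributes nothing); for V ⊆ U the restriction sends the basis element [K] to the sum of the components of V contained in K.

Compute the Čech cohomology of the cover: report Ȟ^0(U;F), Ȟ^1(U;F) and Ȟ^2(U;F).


Ȟ^0(U;F) ≅ Z, Ȟ^1(U;F) ≅ Z, Ȟ^2(U;F) ≅ 0

nonempty intersections:
  V1={{b},{f},{a,b},{b,e},{b,f},{c,f},{e,f},{a,b,e},{c,e,f}} V2={{b},{c},{d},{a,b},{a,c},{a,d},{b,e},{b,f},{c,e},{c,f},{a,b,e},{a,c,e},{c,e,f}} V3={{a},{e},{f},{a,b},{a,c},{a,d},{a,e},{b,e},{b,f},{c,e},{c,f},{e,f},{a,b,e},{a,c,e},{c,e,f}} V4={{c},{a,c},{c,e},{c,f},{a,c,e},{c,e,f}} V5={{d},{a,d}}
  V12={{b},{a,b},{b,e},{b,f},{c,f},{a,b,e},{c,e,f}} V13={{f},{a,b},{b,e},{b,f},{c,f},{e,f},{a,b,e},{c,e,f}} V14={{c,f},{c,e,f}} V23={{a,b},{a,c},{a,d},{b,e},{b,f},{c,e},{c,f},{a,b,e},{a,c,e},{c,e,f}} V24={{c},{a,c},{c,e},{c,f},{a,c,e},{c,e,f}} V25={{d},{a,d}} V34={{a,c},{c,e},{c,f},{a,c,e},{c,e,f}} V35={{a,d}}
  V123={{a,b},{b,e},{b,f},{c,f},{a,b,e},{c,e,f}} V124={{c,f},{c,e,f}} V134={{c,f},{c,e,f}} V234={{a,c},{c,e},{c,f},{a,c,e},{c,e,f}} V235={{a,d}}
  V1234={{c,f},{c,e,f}}
components per intersection:
  V1: {{b},{f},{a,b},{b,e},{b,f},{c,f},{e,f},{a,b,e},{c,e,f}}
  V2: {{b},{a,b},{b,e},{b,f},{a,b,e}} {{c},{a,c},{c,e},{c,f},{a,c,e},{c,e,f}} {{d},{a,d}}
  V3: {{a},{e},{f},{a,b},{a,c},{a,d},{a,e},{b,e},{b,f},{c,e},{c,f},{e,f},{a,b,e},{a,c,e},{c,e,f}}
  V4: {{c},{a,c},{c,e},{c,f},{a,c,e},{c,e,f}}
  V5: {{d},{a,d}}
  V12: {{b},{a,b},{b,e},{b,f},{a,b,e}} {{c,f},{c,e,f}}
  V13: {{f},{b,f},{c,f},{e,f},{c,e,f}} {{a,b},{b,e},{a,b,e}}
  V14: {{c,f},{c,e,f}}
  V23: {{a,b},{b,e},{a,b,e}} {{a,c},{c,e},{c,f},{a,c,e},{c,e,f}} {{a,d}} {{b,f}}
  V24: {{c},{a,c},{c,e},{c,f},{a,c,e},{c,e,f}}
  V25: {{d},{a,d}}
  V34: {{a,c},{c,e},{c,f},{a,c,e},{c,e,f}}
  V35: {{a,d}}
  V123: {{a,b},{b,e},{a,b,e}} {{b,f}} {{c,f},{c,e,f}}
  V124: {{c,f},{c,e,f}}
  V134: {{c,f},{c,e,f}}
  V234: {{a,c},{c,e},{c,f},{a,c,e},{c,e,f}}
  V235: {{a,d}}
  V1234: {{c,f},{c,e,f}}
C dims 7,13,7,1; δ0: rk 6, SNF 1^6; δ1: rk 6, SNF 1^6; δ2: rk 1, SNF 1^1
Ȟ^0: (7−6)−0=1 ⇒ Z
Ȟ^1: (13−6)−6=1 ⇒ Z
Ȟ^2: (7−1)−6=0 ⇒ 0


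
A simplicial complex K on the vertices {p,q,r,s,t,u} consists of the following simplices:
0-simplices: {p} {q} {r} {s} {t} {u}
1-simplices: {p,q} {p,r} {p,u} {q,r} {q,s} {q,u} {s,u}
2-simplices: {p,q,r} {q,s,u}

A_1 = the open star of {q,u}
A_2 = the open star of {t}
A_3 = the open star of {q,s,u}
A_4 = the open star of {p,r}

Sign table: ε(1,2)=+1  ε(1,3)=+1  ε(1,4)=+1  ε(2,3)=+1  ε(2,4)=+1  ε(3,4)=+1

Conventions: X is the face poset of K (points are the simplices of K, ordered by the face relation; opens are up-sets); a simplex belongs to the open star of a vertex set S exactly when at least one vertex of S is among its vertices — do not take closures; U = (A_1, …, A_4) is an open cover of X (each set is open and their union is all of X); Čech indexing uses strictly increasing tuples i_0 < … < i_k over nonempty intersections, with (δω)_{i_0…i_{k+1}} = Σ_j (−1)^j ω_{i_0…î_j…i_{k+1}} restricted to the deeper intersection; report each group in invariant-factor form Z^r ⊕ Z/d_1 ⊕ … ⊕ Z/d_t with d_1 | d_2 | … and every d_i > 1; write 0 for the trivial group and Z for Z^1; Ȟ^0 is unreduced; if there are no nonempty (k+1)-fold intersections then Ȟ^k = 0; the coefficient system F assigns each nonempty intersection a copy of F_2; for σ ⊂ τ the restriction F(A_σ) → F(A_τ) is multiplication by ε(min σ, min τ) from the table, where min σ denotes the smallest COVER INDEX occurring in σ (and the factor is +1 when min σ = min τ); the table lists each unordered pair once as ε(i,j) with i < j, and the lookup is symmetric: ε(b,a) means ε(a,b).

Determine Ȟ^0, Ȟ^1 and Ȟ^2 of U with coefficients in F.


cover nerve:
  A1={{q},{u},{p,q},{p,u},{q,r},{q,s},{q,u},{s,u},{p,q,r},{q,s,u}} A2={{t}} A3={{q},{s},{u},{p,q},{p,u},{q,r},{q,s},{q,u},{s,u},{p,q,r},{q,s,u}} A4={{p},{r},{p,q},{p,r},{p,u},{q,r},{p,q,r}}
  A13={{q},{u},{p,q},{p,u},{q,r},{q,s},{q,u},{s,u},{p,q,r},{q,s,u}} A14={{p,q},{p,u},{q,r},{p,q,r}} A34={{p,q},{p,u},{q,r},{p,q,r}}
  A134={{p,q},{p,u},{q,r},{p,q,r}}
C dims 4,3,1; δ0: rk_F2 2; δ1: rk_F2 1
Ȟ^0: (4−2)−0=2 ⇒ Z/2 ⊕ Z/2
Ȟ^1: (3−1)−2=0 ⇒ 0
Ȟ^2: (1−0)−1=0 ⇒ 0

Ȟ^0 = Z/2 ⊕ Z/2; Ȟ^1 = 0; Ȟ^2 = 0


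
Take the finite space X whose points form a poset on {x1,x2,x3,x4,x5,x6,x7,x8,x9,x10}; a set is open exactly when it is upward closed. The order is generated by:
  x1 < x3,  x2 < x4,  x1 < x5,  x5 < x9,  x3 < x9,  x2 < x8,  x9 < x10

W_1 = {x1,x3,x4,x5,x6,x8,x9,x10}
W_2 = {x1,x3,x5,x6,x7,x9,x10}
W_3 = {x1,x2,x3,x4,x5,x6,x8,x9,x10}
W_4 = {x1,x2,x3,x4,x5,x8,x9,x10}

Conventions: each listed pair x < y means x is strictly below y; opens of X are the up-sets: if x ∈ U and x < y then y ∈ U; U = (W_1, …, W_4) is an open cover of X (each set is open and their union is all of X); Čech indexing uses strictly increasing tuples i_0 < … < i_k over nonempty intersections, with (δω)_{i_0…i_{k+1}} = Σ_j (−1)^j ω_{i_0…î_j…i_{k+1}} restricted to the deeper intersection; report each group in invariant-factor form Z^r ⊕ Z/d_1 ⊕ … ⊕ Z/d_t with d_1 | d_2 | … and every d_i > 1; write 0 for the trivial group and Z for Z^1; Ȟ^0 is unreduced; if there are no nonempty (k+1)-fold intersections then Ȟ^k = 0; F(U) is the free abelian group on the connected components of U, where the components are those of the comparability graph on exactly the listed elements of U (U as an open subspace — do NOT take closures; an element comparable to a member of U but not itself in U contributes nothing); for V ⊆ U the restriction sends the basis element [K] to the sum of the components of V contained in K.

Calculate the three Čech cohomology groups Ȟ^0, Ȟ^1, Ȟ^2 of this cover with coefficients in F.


nonempty intersections:
  W12={x1,x3,x5,x6,x9,x10} W13={x1,x3,x4,x5,x6,x8,x9,x10} W14={x1,x3,x4,x5,x8,x9,x10} W23={x1,x3,x5,x6,x9,x10} W24={x1,x3,x5,x9,x10} W34={x1,x2,x3,x4,x5,x8,x9,x10}
  W123={x1,x3,x5,x6,x9,x10} W124={x1,x3,x5,x9,x10} W134={x1,x3,x4,x5,x8,x9,x10} W234={x1,x3,x5,x9,x10}
  W1234={x1,x3,x5,x9,x10}
components per intersection:
  W1: {x1,x3,x5,x9,x10} {x4} {x6} {x8}
  W2: {x1,x3,x5,x9,x10} {x6} {x7}
  W3: {x1,x3,x5,x9,x10} {x2,x4,x8} {x6}
  W4: {x1,x3,x5,x9,x10} {x2,x4,x8}
  W12: {x1,x3,x5,x9,x10} {x6}
  W13: {x1,x3,x5,x9,x10} {x4} {x6} {x8}
  W14: {x1,x3,x5,x9,x10} {x4} {x8}
  W23: {x1,x3,x5,x9,x10} {x6}
  W24: {x1,x3,x5,x9,x10}
  W34: {x1,x3,x5,x9,x10} {x2,x4,x8}
  W123: {x1,x3,x5,x9,x10} {x6}
  W124: {x1,x3,x5,x9,x10}
  W134: {x1,x3,x5,x9,x10} {x4} {x8}
  W234: {x1,x3,x5,x9,x10}
  W1234: {x1,x3,x5,x9,x10}
C dims 12,14,7,1; δ0: rk 8, SNF 1^8; δ1: rk 6, SNF 1^6; δ2: rk 1, SNF 1^1
Ȟ^0: (12−8)−0=4 ⇒ Z^4
Ȟ^1: (14−6)−8=0 ⇒ 0
Ȟ^2: (7−1)−6=0 ⇒ 0

Ȟ^0 ≅ Z^4,  Ȟ^1 ≅ 0,  Ȟ^2 ≅ 0


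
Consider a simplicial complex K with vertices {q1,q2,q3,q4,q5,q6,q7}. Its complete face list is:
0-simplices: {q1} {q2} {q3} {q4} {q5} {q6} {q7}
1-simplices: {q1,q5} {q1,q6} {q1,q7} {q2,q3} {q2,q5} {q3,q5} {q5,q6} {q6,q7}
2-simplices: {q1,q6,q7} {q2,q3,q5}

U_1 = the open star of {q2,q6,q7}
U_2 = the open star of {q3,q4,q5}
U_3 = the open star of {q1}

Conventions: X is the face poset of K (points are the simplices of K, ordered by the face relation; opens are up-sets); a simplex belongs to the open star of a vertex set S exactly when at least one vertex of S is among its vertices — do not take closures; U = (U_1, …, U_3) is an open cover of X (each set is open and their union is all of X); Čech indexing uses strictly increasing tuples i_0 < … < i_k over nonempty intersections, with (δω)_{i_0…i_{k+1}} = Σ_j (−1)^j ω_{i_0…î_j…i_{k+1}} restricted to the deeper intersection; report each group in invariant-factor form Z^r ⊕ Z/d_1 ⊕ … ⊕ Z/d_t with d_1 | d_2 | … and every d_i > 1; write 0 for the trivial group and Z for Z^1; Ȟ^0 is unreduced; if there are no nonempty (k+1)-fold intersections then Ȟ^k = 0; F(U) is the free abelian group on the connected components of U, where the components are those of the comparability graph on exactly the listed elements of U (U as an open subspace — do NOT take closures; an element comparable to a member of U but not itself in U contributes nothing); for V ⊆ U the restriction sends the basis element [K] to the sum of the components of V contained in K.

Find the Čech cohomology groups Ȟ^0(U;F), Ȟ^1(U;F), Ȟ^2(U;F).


Ȟ^0 ≅ Z^2; Ȟ^1 ≅ Z; Ȟ^2 ≅ 0

nonempty intersections:
  U1={{q2},{q6},{q7},{q1,q6},{q1,q7},{q2,q3},{q2,q5},{q5,q6},{q6,q7},{q1,q6,q7},{q2,q3,q5}} U2={{q3},{q4},{q5},{q1,q5},{q2,q3},{q2,q5},{q3,q5},{q5,q6},{q2,q3,q5}} U3={{q1},{q1,q5},{q1,q6},{q1,q7},{q1,q6,q7}}
  U12={{q2,q3},{q2,q5},{q5,q6},{q2,q3,q5}} U13={{q1,q6},{q1,q7},{q1,q6,q7}} U23={{q1,q5}}
components per intersection:
  U1: {{q2},{q2,q3},{q2,q5},{q2,q3,q5}} {{q6},{q7},{q1,q6},{q1,q7},{q5,q6},{q6,q7},{q1,q6,q7}}
  U2: {{q3},{q5},{q1,q5},{q2,q3},{q2,q5},{q3,q5},{q5,q6},{q2,q3,q5}} {{q4}}
  U3: {{q1},{q1,q5},{q1,q6},{q1,q7},{q1,q6,q7}}
  U12: {{q2,q3},{q2,q5},{q2,q3,q5}} {{q5,q6}}
  U13: {{q1,q6},{q1,q7},{q1,q6,q7}}
  U23: {{q1,q5}}
C dims 5,4; δ0: rk 3, SNF 1^3
Ȟ^0: (5−3)−0=2 ⇒ Z^2
Ȟ^1: (4−0)−3=1 ⇒ Z
Ȟ^2: (0−0)−0=0 ⇒ 0


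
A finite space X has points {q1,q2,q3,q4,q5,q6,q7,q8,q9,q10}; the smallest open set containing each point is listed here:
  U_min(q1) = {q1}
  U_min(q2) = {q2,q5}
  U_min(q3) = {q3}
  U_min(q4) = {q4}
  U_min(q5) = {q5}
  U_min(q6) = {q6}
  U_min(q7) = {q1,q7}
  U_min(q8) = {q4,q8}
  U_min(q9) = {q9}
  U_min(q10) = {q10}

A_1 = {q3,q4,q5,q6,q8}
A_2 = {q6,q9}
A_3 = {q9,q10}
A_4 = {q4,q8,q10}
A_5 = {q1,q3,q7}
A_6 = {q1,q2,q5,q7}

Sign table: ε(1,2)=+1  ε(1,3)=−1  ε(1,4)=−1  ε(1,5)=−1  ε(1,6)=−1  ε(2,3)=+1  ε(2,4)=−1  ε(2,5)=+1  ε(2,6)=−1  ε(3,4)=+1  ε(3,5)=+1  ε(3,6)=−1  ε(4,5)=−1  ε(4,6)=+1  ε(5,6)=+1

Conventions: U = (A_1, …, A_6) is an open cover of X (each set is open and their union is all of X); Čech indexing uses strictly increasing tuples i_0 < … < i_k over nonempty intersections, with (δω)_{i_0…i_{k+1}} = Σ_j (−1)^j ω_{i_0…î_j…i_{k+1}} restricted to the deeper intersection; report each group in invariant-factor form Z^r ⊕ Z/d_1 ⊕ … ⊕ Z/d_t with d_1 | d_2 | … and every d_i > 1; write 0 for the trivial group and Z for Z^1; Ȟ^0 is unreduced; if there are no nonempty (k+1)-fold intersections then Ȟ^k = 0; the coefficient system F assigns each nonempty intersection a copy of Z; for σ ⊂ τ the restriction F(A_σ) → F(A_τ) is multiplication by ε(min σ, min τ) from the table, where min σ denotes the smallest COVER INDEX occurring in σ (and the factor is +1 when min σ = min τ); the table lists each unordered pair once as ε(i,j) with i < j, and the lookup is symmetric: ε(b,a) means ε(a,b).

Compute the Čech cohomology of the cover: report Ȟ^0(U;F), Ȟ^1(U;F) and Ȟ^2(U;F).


Ȟ^0 ≅ 0,  Ȟ^1 ≅ Z ⊕ Z/2,  Ȟ^2 ≅ 0

nonempty overlaps:
  A12={q6} A14={q4,q8} A15={q3} A16={q5} A23={q9} A34={q10} A56={q1,q7}
C dims 6,7; δ0: rk 6, SNF 1^5·2
degree 0: 6−6−0 = 0 → Ȟ^0 ≅ 0
degree 1: 7−0−6 = 1 plus torsion [2] → Ȟ^1 ≅ Z ⊕ Z/2
degree 2: 0−0−0 = 0 → Ȟ^2 ≅ 0


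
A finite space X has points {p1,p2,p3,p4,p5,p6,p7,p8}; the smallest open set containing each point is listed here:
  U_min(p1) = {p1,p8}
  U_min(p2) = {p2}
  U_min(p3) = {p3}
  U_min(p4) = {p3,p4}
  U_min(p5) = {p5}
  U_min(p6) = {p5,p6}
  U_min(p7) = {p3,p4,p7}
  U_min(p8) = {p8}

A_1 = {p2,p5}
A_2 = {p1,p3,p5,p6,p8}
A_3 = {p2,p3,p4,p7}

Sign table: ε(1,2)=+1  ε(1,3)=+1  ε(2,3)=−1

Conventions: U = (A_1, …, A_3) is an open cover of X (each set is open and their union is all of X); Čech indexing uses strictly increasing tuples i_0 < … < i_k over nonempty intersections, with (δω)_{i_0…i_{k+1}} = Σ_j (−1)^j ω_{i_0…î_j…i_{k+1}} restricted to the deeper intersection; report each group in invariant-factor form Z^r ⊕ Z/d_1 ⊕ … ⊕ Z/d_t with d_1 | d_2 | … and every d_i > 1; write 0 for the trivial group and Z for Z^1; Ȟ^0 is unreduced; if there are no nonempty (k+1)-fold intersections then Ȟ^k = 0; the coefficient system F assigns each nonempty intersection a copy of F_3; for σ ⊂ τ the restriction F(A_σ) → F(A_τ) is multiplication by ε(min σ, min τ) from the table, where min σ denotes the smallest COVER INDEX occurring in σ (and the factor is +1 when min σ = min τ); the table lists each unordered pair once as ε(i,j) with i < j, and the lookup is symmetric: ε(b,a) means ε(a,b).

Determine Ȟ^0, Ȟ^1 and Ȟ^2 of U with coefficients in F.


Ȟ^0 = 0; Ȟ^1 = 0; Ȟ^2 = 0

nonempty overlaps:
  A12={p5} A13={p2} A23={p3}
C dims 3,3; δ0: rk_F3 3
degree 0: 3−3−0 = 0 → Ȟ^0 ≅ 0
degree 1: 3−0−3 = 0 → Ȟ^1 ≅ 0
degree 2: 0−0−0 = 0 → Ȟ^2 ≅ 0


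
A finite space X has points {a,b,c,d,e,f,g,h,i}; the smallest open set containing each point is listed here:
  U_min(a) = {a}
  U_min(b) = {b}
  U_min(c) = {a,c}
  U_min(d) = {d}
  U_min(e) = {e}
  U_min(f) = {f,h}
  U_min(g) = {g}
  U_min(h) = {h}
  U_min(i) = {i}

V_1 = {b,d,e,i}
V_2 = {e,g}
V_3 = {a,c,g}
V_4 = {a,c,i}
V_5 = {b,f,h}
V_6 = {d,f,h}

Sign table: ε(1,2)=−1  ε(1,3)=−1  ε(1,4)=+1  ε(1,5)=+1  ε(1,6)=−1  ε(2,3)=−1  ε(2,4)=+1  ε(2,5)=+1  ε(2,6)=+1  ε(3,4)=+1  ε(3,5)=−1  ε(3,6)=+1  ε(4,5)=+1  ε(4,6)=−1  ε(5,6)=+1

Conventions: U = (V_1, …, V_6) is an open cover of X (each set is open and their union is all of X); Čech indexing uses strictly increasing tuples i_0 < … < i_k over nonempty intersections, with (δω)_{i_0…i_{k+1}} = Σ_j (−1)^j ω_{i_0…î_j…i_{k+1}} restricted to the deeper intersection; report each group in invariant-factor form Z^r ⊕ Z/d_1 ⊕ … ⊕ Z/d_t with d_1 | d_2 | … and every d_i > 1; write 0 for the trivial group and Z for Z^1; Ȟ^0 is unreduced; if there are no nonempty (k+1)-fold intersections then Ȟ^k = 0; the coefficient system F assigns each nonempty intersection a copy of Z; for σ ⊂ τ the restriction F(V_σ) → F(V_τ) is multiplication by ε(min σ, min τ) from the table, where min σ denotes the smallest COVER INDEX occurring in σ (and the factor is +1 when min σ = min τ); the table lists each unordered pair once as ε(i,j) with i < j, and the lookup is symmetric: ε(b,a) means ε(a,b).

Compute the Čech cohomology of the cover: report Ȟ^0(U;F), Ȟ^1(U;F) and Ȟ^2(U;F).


nerve of the cover:
  V12={e} V14={i} V15={b} V16={d} V23={g} V34={a,c} V56={f,h}
C dims 6,7; δ0: rk 6, SNF 1^5·2
Ȟ^0 = (6 − 6) − 0 = 0, so Ȟ^0 ≅ 0
Ȟ^1 = (7 − 0) − 6 = 1 plus torsion [2], so Ȟ^1 ≅ Z ⊕ Z/2
Ȟ^2 = (0 − 0) − 0 = 0, so Ȟ^2 ≅ 0

Ȟ^0 = 0,  Ȟ^1 = Z ⊕ Z/2,  Ȟ^2 = 0


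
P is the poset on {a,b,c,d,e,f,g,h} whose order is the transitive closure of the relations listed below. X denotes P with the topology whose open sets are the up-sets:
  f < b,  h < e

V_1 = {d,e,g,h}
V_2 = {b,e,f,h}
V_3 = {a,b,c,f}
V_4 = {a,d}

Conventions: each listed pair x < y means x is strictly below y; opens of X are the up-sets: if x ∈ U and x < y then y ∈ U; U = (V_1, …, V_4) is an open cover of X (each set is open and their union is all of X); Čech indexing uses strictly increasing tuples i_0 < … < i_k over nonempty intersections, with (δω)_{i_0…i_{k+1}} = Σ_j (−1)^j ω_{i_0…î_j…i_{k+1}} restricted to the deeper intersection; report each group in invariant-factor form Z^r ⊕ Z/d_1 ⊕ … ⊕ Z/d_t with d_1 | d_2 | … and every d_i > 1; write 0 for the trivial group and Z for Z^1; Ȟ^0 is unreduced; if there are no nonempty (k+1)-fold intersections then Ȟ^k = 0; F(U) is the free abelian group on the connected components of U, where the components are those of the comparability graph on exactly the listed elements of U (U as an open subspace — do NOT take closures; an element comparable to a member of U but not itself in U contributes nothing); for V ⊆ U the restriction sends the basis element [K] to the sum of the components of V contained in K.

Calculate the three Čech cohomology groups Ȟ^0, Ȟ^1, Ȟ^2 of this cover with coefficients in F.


nonempty intersections:
  V12={e,h} V14={d} V23={b,f} V34={a}
components per intersection:
  V1: {d} {e,h} {g}
  V2: {b,f} {e,h}
  V3: {a} {b,f} {c}
  V4: {a} {d}
  V12: {e,h}
  V14: {d}
  V23: {b,f}
  V34: {a}
C dims 10,4; δ0: rk 4, SNF 1^4
Ȟ^0: (10−4)−0=6 ⇒ Z^6
Ȟ^1: (4−0)−4=0 ⇒ 0
Ȟ^2: (0−0)−0=0 ⇒ 0

Ȟ^0 = Z^6; Ȟ^1 = 0; Ȟ^2 = 0


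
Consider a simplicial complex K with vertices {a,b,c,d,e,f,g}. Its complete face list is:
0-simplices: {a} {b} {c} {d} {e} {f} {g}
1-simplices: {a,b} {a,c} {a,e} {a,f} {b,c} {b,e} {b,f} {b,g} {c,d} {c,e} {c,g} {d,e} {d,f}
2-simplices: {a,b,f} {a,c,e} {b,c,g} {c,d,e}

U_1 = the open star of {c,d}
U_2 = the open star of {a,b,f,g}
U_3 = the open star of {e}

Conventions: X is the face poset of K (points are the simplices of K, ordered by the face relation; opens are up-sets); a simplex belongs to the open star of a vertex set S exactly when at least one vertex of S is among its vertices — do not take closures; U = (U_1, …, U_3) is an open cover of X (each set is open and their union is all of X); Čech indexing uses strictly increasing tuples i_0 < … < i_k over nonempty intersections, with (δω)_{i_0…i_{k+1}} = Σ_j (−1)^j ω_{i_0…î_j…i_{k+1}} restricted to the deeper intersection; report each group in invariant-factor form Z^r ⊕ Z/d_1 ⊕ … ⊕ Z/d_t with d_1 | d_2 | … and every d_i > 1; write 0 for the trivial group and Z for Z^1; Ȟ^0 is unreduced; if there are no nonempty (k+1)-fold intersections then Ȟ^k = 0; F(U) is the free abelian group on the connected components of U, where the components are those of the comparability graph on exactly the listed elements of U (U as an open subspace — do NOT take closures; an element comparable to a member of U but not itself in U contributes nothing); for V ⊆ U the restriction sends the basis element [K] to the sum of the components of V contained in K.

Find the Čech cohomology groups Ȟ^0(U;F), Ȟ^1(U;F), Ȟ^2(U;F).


intersection data:
  U1={{c},{d},{a,c},{b,c},{c,d},{c,e},{c,g},{d,e},{d,f},{a,c,e},{b,c,g},{c,d,e}} U2={{a},{b},{f},{g},{a,b},{a,c},{a,e},{a,f},{b,c},{b,e},{b,f},{b,g},{c,g},{d,f},{a,b,f},{a,c,e},{b,c,g}} U3={{e},{a,e},{b,e},{c,e},{d,e},{a,c,e},{c,d,e}}
  U12={{a,c},{b,c},{c,g},{d,f},{a,c,e},{b,c,g}} U13={{c,e},{d,e},{a,c,e},{c,d,e}} U23={{a,e},{b,e},{a,c,e}}
  U123={{a,c,e}}
components per intersection:
  U1: {{c},{d},{a,c},{b,c},{c,d},{c,e},{c,g},{d,e},{d,f},{a,c,e},{b,c,g},{c,d,e}}
  U2: {{a},{b},{f},{g},{a,b},{a,c},{a,e},{a,f},{b,c},{b,e},{b,f},{b,g},{c,g},{d,f},{a,b,f},{a,c,e},{b,c,g}}
  U3: {{e},{a,e},{b,e},{c,e},{d,e},{a,c,e},{c,d,e}}
  U12: {{a,c},{a,c,e}} {{b,c},{c,g},{b,c,g}} {{d,f}}
  U13: {{c,e},{d,e},{a,c,e},{c,d,e}}
  U23: {{a,e},{a,c,e}} {{b,e}}
  U123: {{a,c,e}}
C dims 3,6,1; δ0: rk 2, SNF 1^2; δ1: rk 1, SNF 1^1
Ȟ^0 = (3 − 2) − 0 = 1, so Ȟ^0 ≅ Z
Ȟ^1 = (6 − 1) − 2 = 3, so Ȟ^1 ≅ Z^3
Ȟ^2 = (1 − 0) − 1 = 0, so Ȟ^2 ≅ 0

Ȟ^0 ≅ Z; Ȟ^1 ≅ Z^3; Ȟ^2 ≅ 0


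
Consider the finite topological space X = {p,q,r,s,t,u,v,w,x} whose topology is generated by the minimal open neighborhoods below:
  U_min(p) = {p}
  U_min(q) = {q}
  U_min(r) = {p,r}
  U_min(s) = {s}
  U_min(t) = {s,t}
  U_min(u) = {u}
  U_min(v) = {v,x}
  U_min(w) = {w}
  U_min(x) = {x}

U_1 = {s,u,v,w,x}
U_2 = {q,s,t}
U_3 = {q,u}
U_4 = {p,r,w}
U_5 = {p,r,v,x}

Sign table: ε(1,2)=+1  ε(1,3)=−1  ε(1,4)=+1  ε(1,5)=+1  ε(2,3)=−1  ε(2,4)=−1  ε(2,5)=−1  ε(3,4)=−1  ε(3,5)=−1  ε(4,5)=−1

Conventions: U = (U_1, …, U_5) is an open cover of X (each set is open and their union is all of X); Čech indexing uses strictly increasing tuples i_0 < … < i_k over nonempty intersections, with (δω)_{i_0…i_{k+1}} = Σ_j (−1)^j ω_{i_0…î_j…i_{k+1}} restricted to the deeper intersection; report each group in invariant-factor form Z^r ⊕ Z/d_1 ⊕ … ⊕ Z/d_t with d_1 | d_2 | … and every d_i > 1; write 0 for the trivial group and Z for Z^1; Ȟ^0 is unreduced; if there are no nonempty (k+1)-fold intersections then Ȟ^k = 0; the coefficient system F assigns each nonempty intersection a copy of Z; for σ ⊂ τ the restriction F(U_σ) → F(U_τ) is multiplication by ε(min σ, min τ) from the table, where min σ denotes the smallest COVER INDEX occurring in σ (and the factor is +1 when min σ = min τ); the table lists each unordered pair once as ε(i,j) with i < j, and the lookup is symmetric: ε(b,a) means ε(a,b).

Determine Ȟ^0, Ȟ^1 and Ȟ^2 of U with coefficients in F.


nonempty overlaps:
  U12={s} U13={u} U14={w} U15={v,x} U23={q} U45={p,r}
C dims 5,6; δ0: rk 5, SNF 1^4·2
degree 0: 5−5−0 = 0 → Ȟ^0 ≅ 0
degree 1: 6−0−5 = 1 plus torsion [2] → Ȟ^1 ≅ Z ⊕ Z/2
degree 2: 0−0−0 = 0 → Ȟ^2 ≅ 0

Ȟ^0 ≅ 0; Ȟ^1 ≅ Z ⊕ Z/2; Ȟ^2 ≅ 0


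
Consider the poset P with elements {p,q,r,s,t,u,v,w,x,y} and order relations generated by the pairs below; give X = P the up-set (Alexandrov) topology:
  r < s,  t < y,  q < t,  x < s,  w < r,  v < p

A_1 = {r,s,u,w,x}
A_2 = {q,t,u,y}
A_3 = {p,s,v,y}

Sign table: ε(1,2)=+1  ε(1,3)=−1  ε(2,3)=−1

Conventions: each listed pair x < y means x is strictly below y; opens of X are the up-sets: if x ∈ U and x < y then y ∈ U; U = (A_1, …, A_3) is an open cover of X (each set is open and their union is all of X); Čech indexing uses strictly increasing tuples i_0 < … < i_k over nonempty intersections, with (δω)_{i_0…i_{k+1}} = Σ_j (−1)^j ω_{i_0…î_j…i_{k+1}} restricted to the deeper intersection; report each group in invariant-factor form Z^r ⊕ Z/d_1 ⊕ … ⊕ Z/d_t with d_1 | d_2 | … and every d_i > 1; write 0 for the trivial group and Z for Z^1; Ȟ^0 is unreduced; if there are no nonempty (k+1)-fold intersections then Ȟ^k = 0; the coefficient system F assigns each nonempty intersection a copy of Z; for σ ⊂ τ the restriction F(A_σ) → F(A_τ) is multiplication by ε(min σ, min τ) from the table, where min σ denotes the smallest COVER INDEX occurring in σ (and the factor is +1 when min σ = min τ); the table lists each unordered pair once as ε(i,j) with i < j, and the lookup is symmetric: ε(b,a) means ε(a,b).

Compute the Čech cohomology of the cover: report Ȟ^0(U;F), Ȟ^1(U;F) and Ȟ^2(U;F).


Ȟ^0 = Z, Ȟ^1 = Z and Ȟ^2 = 0

intersection data:
  A12={u} A13={s} A23={y}
C dims 3,3; δ0: rk 2, SNF 1^2
Ȟ^0 = (3 − 2) − 0 = 1, so Ȟ^0 ≅ Z
Ȟ^1 = (3 − 0) − 2 = 1, so Ȟ^1 ≅ Z
Ȟ^2 = (0 − 0) − 0 = 0, so Ȟ^2 ≅ 0


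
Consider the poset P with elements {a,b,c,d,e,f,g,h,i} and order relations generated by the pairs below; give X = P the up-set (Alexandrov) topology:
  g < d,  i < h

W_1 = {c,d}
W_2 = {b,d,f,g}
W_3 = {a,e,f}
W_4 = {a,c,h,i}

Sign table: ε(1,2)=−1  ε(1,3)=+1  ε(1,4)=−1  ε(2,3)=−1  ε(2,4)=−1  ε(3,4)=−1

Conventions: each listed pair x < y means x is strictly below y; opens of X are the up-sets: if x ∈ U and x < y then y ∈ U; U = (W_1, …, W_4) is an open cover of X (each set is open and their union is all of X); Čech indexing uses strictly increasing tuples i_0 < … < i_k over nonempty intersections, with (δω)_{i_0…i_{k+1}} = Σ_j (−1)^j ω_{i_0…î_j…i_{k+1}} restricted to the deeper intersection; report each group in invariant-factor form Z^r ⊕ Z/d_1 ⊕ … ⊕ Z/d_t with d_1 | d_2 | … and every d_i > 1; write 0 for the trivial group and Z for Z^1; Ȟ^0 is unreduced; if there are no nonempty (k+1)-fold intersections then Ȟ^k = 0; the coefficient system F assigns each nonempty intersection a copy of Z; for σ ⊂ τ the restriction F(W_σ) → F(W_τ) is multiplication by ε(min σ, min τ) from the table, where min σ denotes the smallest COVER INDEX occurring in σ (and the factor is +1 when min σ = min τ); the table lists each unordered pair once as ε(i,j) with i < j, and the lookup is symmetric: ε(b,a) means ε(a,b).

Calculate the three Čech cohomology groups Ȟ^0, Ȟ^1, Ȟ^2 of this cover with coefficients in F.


Ȟ^0 ≅ Z, Ȟ^1 ≅ Z, Ȟ^2 ≅ 0

nerve simplices:
  W12={d} W14={c} W23={f} W34={a}
C dims 4,4; δ0: rk 3, SNF 1^3
degree 0: 4−3−0 = 1 → Ȟ^0 ≅ Z
degree 1: 4−0−3 = 1 → Ȟ^1 ≅ Z
degree 2: 0−0−0 = 0 → Ȟ^2 ≅ 0


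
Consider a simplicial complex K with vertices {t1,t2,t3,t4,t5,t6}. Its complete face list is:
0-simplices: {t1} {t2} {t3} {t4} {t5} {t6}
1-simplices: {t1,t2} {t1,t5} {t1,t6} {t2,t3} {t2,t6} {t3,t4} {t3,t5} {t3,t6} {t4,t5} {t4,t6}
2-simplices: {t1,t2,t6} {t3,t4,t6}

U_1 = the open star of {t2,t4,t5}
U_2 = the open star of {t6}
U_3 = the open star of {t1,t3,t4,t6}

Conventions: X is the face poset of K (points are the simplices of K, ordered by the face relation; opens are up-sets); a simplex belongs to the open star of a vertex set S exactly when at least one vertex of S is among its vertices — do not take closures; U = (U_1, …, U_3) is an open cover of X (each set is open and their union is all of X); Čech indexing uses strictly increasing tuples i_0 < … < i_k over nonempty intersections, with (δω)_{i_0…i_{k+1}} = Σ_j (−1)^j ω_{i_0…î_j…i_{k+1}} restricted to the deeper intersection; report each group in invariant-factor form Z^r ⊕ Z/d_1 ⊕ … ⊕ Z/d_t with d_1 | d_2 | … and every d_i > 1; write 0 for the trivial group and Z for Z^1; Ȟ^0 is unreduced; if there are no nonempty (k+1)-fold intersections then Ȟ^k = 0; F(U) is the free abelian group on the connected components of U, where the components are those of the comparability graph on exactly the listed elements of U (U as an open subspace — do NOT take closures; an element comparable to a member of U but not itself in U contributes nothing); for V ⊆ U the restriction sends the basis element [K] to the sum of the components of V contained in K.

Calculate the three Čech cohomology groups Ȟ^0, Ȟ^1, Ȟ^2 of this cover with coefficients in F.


nonempty overlaps:
  U1={{t2},{t4},{t5},{t1,t2},{t1,t5},{t2,t3},{t2,t6},{t3,t4},{t3,t5},{t4,t5},{t4,t6},{t1,t2,t6},{t3,t4,t6}} U2={{t6},{t1,t6},{t2,t6},{t3,t6},{t4,t6},{t1,t2,t6},{t3,t4,t6}} U3={{t1},{t3},{t4},{t6},{t1,t2},{t1,t5},{t1,t6},{t2,t3},{t2,t6},{t3,t4},{t3,t5},{t3,t6},{t4,t5},{t4,t6},{t1,t2,t6},{t3,t4,t6}}
  U12={{t2,t6},{t4,t6},{t1,t2,t6},{t3,t4,t6}} U13={{t4},{t1,t2},{t1,t5},{t2,t3},{t2,t6},{t3,t4},{t3,t5},{t4,t5},{t4,t6},{t1,t2,t6},{t3,t4,t6}} U23={{t6},{t1,t6},{t2,t6},{t3,t6},{t4,t6},{t1,t2,t6},{t3,t4,t6}}
  U123={{t2,t6},{t4,t6},{t1,t2,t6},{t3,t4,t6}}
components per intersection:
  U1: {{t2},{t1,t2},{t2,t3},{t2,t6},{t1,t2,t6}} {{t4},{t5},{t1,t5},{t3,t4},{t3,t5},{t4,t5},{t4,t6},{t3,t4,t6}}
  U2: {{t6},{t1,t6},{t2,t6},{t3,t6},{t4,t6},{t1,t2,t6},{t3,t4,t6}}
  U3: {{t1},{t3},{t4},{t6},{t1,t2},{t1,t5},{t1,t6},{t2,t3},{t2,t6},{t3,t4},{t3,t5},{t3,t6},{t4,t5},{t4,t6},{t1,t2,t6},{t3,t4,t6}}
  U12: {{t2,t6},{t1,t2,t6}} {{t4,t6},{t3,t4,t6}}
  U13: {{t4},{t3,t4},{t4,t5},{t4,t6},{t3,t4,t6}} {{t1,t2},{t2,t6},{t1,t2,t6}} {{t1,t5}} {{t2,t3}} {{t3,t5}}
  U23: {{t6},{t1,t6},{t2,t6},{t3,t6},{t4,t6},{t1,t2,t6},{t3,t4,t6}}
  U123: {{t2,t6},{t1,t2,t6}} {{t4,t6},{t3,t4,t6}}
C dims 4,8,2; δ0: rk 3, SNF 1^3; δ1: rk 2, SNF 1^2
degree 0: 4−3−0 = 1 → Ȟ^0 ≅ Z
degree 1: 8−2−3 = 3 → Ȟ^1 ≅ Z^3
degree 2: 2−0−2 = 0 → Ȟ^2 ≅ 0

Ȟ^0(U;F) ≅ Z,  Ȟ^1(U;F) ≅ Z^3,  Ȟ^2(U;F) ≅ 0


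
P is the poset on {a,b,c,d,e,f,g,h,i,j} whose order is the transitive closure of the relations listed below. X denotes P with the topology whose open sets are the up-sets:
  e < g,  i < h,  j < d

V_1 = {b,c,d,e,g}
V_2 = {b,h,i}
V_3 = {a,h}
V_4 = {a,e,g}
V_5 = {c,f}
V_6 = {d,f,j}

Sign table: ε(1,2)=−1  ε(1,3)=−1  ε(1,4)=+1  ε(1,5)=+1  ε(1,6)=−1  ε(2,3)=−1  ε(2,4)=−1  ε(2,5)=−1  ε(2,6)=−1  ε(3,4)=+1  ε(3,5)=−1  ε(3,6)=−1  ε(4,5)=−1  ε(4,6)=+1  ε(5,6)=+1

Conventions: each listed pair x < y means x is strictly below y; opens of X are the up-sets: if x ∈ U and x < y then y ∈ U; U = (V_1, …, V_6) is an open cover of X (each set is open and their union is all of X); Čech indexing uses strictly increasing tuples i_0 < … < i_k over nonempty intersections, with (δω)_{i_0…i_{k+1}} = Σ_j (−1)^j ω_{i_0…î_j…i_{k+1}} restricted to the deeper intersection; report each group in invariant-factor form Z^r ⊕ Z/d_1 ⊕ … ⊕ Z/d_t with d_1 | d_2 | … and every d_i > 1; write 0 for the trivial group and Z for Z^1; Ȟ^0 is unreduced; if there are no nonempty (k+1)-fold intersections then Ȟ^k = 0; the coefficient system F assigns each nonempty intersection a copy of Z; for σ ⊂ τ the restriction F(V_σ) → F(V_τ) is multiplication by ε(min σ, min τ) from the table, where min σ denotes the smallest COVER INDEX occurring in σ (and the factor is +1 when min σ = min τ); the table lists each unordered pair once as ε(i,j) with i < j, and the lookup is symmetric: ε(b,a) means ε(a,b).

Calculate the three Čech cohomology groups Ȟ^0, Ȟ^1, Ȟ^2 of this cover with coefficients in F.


Ȟ^0 = 0; Ȟ^1 = Z ⊕ Z/2; Ȟ^2 = 0

nonempty intersections:
  V12={b} V14={e,g} V15={c} V16={d} V23={h} V34={a} V56={f}
C dims 6,7; δ0: rk 6, SNF 1^5·2
Ȟ^0: (6−6)−0=0 ⇒ 0
Ȟ^1: (7−0)−6=1 plus torsion [2] ⇒ Z ⊕ Z/2
Ȟ^2: (0−0)−0=0 ⇒ 0
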